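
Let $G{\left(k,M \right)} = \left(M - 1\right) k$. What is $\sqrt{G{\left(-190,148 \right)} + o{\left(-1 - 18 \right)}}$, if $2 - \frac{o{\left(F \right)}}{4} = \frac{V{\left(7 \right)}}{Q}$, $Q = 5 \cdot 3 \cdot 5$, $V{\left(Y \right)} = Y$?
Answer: $\frac{i \sqrt{6282534}}{15} \approx 167.1 i$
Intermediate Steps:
$Q = 75$ ($Q = 15 \cdot 5 = 75$)
$o{\left(F \right)} = \frac{572}{75}$ ($o{\left(F \right)} = 8 - 4 \cdot \frac{7}{75} = 8 - 4 \cdot 7 \cdot \frac{1}{75} = 8 - \frac{28}{75} = \frac{572}{75}$)
$G{\left(k,M \right)} = k \left(-1 + M\right)$ ($G{\left(k,M \right)} = \left(-1 + M\right) k = k \left(-1 + M\right)$)
$\sqrt{G{\left(-190,148 \right)} + o{\left(-1 - 18 \right)}} = \sqrt{- 190 \left(-1 + 148\right) + \frac{572}{75}} = \sqrt{\left(-190\right) 147 + \frac{572}{75}} = \sqrt{-27930 + \frac{572}{75}} = \sqrt{- \frac{2094178}{75}} = \frac{i \sqrt{6282534}}{15}$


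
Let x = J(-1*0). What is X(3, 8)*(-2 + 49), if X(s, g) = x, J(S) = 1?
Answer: 47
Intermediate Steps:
x = 1
X(s, g) = 1
X(3, 8)*(-2 + 49) = 1*(-2 + 49) = 1*47 = 47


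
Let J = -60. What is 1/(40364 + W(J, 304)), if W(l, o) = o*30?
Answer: 1/49484 ≈ 2.0209e-5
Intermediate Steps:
W(l, o) = 30*o
1/(40364 + W(J, 304)) = 1/(40364 + 30*304) = 1/(40364 + 9120) = 1/49484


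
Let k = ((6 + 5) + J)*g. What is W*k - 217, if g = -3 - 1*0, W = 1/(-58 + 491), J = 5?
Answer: -94009/433 ≈ -217.11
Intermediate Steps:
W = 1/433 ≈ 0.0023095
g = -3 (g = -3 + 0 = -3)
k = -48 (k = ((6 + 5) + 5)*(-3) = (11 + 5)*(-3) = 16*(-3) = -48)
W*k - 217 = (1/433)*(-48) - 217 = -48/433 - 217 = -94009/433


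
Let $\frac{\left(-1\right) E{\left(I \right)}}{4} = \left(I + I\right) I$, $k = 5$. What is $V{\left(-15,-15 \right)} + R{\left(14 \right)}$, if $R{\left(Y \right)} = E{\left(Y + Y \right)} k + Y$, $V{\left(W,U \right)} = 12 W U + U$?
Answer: $-28661$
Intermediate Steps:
$V{\left(W,U \right)} = U + 12 U W$ ($V{\left(W,U \right)} = 12 U W + U = U + 12 U W$)
$E{\left(I \right)} = - 8 I^{2}$ ($E{\left(I \right)} = - 4 \left(I + I\right) I = - 4 \cdot 2 I I = - 4 \cdot 2 I^{2} = - 8 I^{2}$)
$R{\left(Y \right)} = Y - 160 Y^{2}$ ($R{\left(Y \right)} = - 8 \left(Y + Y\right)^{2} \cdot 5 + Y = - 8 \left(2 Y\right)^{2} \cdot 5 + Y = - 8 \cdot 4 Y^{2} \cdot 5 + Y = - 32 Y^{2} \cdot 5 + Y = - 160 Y^{2} + Y = Y - 160 Y^{2}$)
$V{\left(-15,-15 \right)} + R{\left(14 \right)} = - 15 \left(1 + 12 \left(-15\right)\right) + 14 \left(1 - 2240\right) = - 15 \left(1 - 180\right) + 14 \left(1 - 2240\right) = \left(-15\right) \left(-179\right) + 14 \left(-2239\right) = 2685 - 31346 = -28661$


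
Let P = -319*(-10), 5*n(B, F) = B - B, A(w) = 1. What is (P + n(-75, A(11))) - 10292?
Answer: -7102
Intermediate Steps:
n(B, F) = 0 (n(B, F) = (B - B)/5 = (⅕)*0 = 0)
P = 3190
(P + n(-75, A(11))) - 10292 = (3190 + 0) - 10292 = 3190 - 10292 = -7102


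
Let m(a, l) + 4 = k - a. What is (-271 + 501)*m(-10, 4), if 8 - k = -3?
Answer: 3910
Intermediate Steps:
k = 11 (k = 8 - 1*(-3) = 8 + 3 = 11)
m(a, l) = 7 - a (m(a, l) = -4 + (11 - a) = 7 - a)
(-271 + 501)*m(-10, 4) = (-271 + 501)*(7 - 1*(-10)) = 230*(7 + 10) = 230*17 = 3910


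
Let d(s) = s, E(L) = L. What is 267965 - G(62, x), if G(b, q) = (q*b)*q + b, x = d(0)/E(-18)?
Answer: 267903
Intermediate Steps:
x = 0 (x = 0/(-18) = 0*(-1/18) = 0)
G(b, q) = b + b*q² (G(b, q) = (b*q)*q + b = b*q² + b = b + b*q²)
267965 - G(62, x) = 267965 - 62*(1 + 0²) = 267965 - 62*(1 + 0) = 267965 - 62 = 267903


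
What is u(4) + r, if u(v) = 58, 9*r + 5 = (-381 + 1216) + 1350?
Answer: 2702/9 ≈ 300.22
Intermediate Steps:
r = 2180/9 (r = -5/9 + ((-381 + 1216) + 1350)/9 = -5/9 + (835 + 1350)/9 = -5/9 + (1/9)*2185 = -5/9 + 2185/9 = 2180/9 ≈ 242.22)
u(4) + r = 58 + 2180/9 = 2702/9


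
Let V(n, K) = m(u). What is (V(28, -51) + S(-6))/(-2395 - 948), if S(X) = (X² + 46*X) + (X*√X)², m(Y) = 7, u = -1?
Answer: 449/3343 ≈ 0.13431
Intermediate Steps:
V(n, K) = 7
S(X) = X² + X³ + 46*X (S(X) = (X² + 46*X) + (X^(3/2))² = (X² + 46*X) + X³ = X² + X³ + 46*X)
(V(28, -51) + S(-6))/(-2395 - 948) = (7 - 6*(46 - 6 + (-6)²))/(-2395 - 948) = (7 - 6*(46 - 6 + 36))/(-3343) = (7 - 6*76)*(-1/3343) = (7 - 456)*(-1/3343) = -449*(-1/3343) = 449/3343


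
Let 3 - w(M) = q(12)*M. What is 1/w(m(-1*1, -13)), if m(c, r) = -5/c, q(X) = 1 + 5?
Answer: -1/27 ≈ -0.037037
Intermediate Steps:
q(X) = 6
w(M) = 3 - 6*M
1/w(m(-1*1, -13)) = 1/(3 - (-30)/((-1*1))) = 1/(3 - (-30)/(-1)) = 1/(3 - (-30)*(-1)) = 1/(3 - 6*5) = 1/(3 - 30) = 1/(-27) = -1/27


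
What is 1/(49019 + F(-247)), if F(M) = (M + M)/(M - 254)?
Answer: 501/24559013 ≈ 2.0400e-5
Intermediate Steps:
F(M) = 2*M/(-254 + M) (F(M) = (2*M)/(-254 + M) = 2*M/(-254 + M))
1/(49019 + F(-247)) = 1/(49019 + 2*(-247)/(-254 - 247)) = 1/(49019 + 2*(-247)/(-501)) = 1/(49019 + 2*(-247)*(-1/501)) = 1/(49019 + 494/501) = 1/(24559013/501) = 501/24559013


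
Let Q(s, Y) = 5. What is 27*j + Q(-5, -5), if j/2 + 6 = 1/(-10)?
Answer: -1622/5 ≈ -324.40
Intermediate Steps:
j = -61/5 (j = -12 + 2/(-10) = -12 + 2*(-⅒) = -12 - ⅕ = -61/5 ≈ -12.200)
27*j + Q(-5, -5) = 27*(-61/5) + 5 = -1647/5 + 5 = -1622/5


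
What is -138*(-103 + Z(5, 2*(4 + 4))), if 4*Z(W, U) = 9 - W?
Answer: 14076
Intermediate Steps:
Z(W, U) = 9/4 - W/4 (Z(W, U) = (9 - W)/4 = 9/4 - W/4)
-138*(-103 + Z(5, 2*(4 + 4))) = -138*(-103 + (9/4 - 1/4*5)) = -138*(-103 + (9/4 - 5/4)) = -138*(-103 + 1) = -138*(-102) = 14076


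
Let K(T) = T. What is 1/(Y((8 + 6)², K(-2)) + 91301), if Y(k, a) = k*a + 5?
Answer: 1/90914 ≈ 1.0999e-5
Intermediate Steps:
Y(k, a) = 5 + a*k (Y(k, a) = a*k + 5 = 5 + a*k)
1/(Y((8 + 6)², K(-2)) + 91301) = 1/((5 - 2*(8 + 6)²) + 91301) = 1/((5 - 2*14²) + 91301) = 1/((5 - 2*196) + 91301) = 1/((5 - 392) + 91301) = 1/(-387 + 91301) = 1/90914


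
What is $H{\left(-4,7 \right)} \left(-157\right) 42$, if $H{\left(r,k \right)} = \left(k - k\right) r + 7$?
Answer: $-46158$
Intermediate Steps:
$H{\left(r,k \right)} = 7$ ($H{\left(r,k \right)} = 0 r + 7 = 0 + 7 = 7$)
$H{\left(-4,7 \right)} \left(-157\right) 42 = 7 \left(-157\right) 42 = \left(-1099\right) 42 = -46158$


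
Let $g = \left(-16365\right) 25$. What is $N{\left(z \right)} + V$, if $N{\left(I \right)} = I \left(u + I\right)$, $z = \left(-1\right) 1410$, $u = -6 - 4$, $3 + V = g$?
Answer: $1593072$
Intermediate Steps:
$g = -409125$
$V = -409128$ ($V = -3 - 409125 = -409128$)
$u = -10$ ($u = -6 - 4 = -10$)
$z = -1410$
$N{\left(I \right)} = I \left(-10 + I\right)$
$N{\left(z \right)} + V = - 1410 \left(-10 - 1410\right) - 409128 = \left(-1410\right) \left(-1420\right) - 409128 = 2002200 - 409128 = 1593072$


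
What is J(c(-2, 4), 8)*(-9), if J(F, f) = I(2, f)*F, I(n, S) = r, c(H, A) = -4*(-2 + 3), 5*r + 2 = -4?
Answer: -216/5 ≈ -43.200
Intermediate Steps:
r = -6/5 (r = -⅖ + (⅕)*(-4) = -⅖ - ⅘ = -6/5 ≈ -1.2000)
c(H, A) = -4 (c(H, A) = -4*1 = -4)
I(n, S) = -6/5
J(F, f) = -6*F/5
J(c(-2, 4), 8)*(-9) = -6/5*(-4)*(-9) = (24/5)*(-9) = -216/5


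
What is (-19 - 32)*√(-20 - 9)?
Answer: -51*I*√29 ≈ -274.64*I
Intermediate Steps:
(-19 - 32)*√(-20 - 9) = -51*I*√29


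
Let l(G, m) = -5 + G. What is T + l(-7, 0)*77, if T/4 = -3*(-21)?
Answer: -672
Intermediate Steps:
T = 252 (T = 4*(-3*(-21)) = 4*63 = 252)
T + l(-7, 0)*77 = 252 + (-5 - 7)*77 = 252 - 12*77 = 252 - 924 = -672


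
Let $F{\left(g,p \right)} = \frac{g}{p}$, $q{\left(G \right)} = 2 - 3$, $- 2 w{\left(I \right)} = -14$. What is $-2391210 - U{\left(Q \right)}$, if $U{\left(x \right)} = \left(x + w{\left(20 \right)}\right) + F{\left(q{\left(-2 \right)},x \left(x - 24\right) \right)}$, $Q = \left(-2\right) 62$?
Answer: $- \frac{43881338735}{18352} \approx -2.3911 \cdot 10^{6}$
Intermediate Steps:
$w{\left(I \right)} = 7$ ($w{\left(I \right)} = \left(- \frac{1}{2}\right) \left(-14\right) = 7$)
$q{\left(G \right)} = -1$ ($q{\left(G \right)} = 2 - 3 = -1$)
$Q = -124$
$U{\left(x \right)} = 7 + x - \frac{1}{x \left(-24 + x\right)}$ ($U{\left(x \right)} = \left(x + 7\right) - \frac{1}{x \left(x - 24\right)} = \left(7 + x\right) - \frac{1}{x \left(-24 + x\right)} = 7 + x - \frac{1}{x \left(-24 + x\right)}$)
$-2391210 - U{\left(Q \right)} = -2391210 - \frac{-1 - 124 \left(-24 - 124\right) \left(7 - 124\right)}{\left(-124\right) \left(-24 - 124\right)} = -2391210 - - \frac{-1 - \left(-18352\right) \left(-117\right)}{124 \left(-148\right)} = -2391210 - \left(- \frac{1}{124}\right) \left(- \frac{1}{148}\right) \left(-1 - 2147184\right) = -2391210 - \left(- \frac{1}{124}\right) \left(- \frac{1}{148}\right) \left(-2147185\right) = -2391210 - - \frac{2147185}{18352} = -2391210 + \frac{2147185}{18352} = - \frac{43881338735}{18352}$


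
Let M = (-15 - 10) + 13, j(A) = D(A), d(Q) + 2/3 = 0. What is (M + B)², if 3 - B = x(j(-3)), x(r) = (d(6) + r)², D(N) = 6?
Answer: 113569/81 ≈ 1402.1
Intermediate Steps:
d(Q) = -⅔ (d(Q) = -⅔ + 0 = -⅔)
j(A) = 6
x(r) = (-⅔ + r)²
B = -229/9 (B = 3 - (-2 + 3*6)²/9 = 3 - (-2 + 18)²/9 = 3 - 16²/9 = 3 - 256/9 = -229/9 ≈ -25.444)
M = -12 (M = -25 + 13 = -12)
(M + B)² = (-12 - 229/9)² = (-337/9)² = 113569/81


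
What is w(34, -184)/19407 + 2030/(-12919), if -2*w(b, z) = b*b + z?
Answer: -15224948/83573011 ≈ -0.18218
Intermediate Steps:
w(b, z) = -z/2 - b²/2 (w(b, z) = -(b*b + z)/2 = -(b² + z)/2 = -(z + b²)/2 = -z/2 - b²/2)
w(34, -184)/19407 + 2030/(-12919) = (-½*(-184) - ½*34²)/19407 + 2030/(-12919) = (92 - ½*1156)*(1/19407) + 2030*(-1/12919) = (92 - 578)*(1/19407) - 2030/12919 = -486*1/19407 - 2030/12919 = -162/6469 - 2030/12919 = -15224948/83573011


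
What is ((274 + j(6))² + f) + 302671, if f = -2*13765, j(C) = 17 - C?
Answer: 356366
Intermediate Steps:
f = -27530
((274 + j(6))² + f) + 302671 = ((274 + (17 - 1*6))² - 27530) + 302671 = ((274 + (17 - 6))² - 27530) + 302671 = ((274 + 11)² - 27530) + 302671 = (285² - 27530) + 302671 = (81225 - 27530) + 302671 = 53695 + 302671 = 356366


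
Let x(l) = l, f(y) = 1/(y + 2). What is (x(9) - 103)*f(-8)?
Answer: 47/3 ≈ 15.667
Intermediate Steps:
f(y) = 1/(2 + y)
(x(9) - 103)*f(-8) = (9 - 103)/(2 - 8) = -94/(-6) = -94*(-1/6) = 47/3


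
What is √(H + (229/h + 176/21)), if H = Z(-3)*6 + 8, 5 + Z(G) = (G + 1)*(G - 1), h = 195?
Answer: √66247545/1365 ≈ 5.9628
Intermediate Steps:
Z(G) = -5 + (1 + G)*(-1 + G) (Z(G) = -5 + (G + 1)*(G - 1) = -5 + (1 + G)*(-1 + G))
H = 26 (H = (-6 + (-3)²)*6 + 8 = (-6 + 9)*6 + 8 = 3*6 + 8 = 18 + 8 = 26)
√(H + (229/h + 176/21)) = √(26 + (229/195 + 176/21)) = √(26 + 13043/1365) = √(48533/1365) = √66247545/1365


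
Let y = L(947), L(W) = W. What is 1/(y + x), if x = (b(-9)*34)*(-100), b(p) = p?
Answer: 1/31547 ≈ 3.1699e-5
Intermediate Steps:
x = 30600 (x = -9*34*(-100) = -306*(-100) = 30600)
y = 947
1/(y + x) = 1/(947 + 30600) = 1/31547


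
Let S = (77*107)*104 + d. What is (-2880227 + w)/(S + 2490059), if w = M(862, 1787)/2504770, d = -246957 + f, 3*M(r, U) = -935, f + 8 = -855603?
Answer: -4328583709861/3372943821114 ≈ -1.2833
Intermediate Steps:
f = -855611 (f = -8 - 855603 = -855611)
M(r, U) = -935/3 (M(r, U) = (1/3)*(-935) = -935/3)
d = -1102568 (d = -246957 - 855611 = -1102568)
w = -187/1502862 (w = -935/3/2504770 = -935/3*1/2504770 = -187/1502862 ≈ -0.00012443)
S = -245712 (S = (77*107)*104 - 1102568 = 8239*104 - 1102568 = 856856 - 1102568 = -245712)
(-2880227 + w)/(S + 2490059) = (-2880227 - 187/1502862)/(-245712 + 2490059) = -4328583709861/1502862/2244347 = -4328583709861/1502862*1/2244347 = -4328583709861/3372943821114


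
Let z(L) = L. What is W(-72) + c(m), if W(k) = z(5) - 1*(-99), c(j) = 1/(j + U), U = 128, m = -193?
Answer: 6759/65 ≈ 103.98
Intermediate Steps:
c(j) = 1/(128 + j) (c(j) = 1/(j + 128) = 1/(128 + j))
W(k) = 104 (W(k) = 5 - 1*(-99) = 5 + 99 = 104)
W(-72) + c(m) = 104 + 1/(128 - 193) = 104 + 1/(-65) = 104 - 1/65 = 6759/65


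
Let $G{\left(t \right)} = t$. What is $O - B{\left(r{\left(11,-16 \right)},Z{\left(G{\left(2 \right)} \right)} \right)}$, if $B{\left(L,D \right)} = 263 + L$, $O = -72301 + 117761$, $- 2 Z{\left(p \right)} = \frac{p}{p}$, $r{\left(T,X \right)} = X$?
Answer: $45213$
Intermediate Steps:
$Z{\left(p \right)} = - \frac{1}{2}$ ($Z{\left(p \right)} = - \frac{p \frac{1}{p}}{2} = \left(- \frac{1}{2}\right) 1 = - \frac{1}{2}$)
$O = 45460$
$O - B{\left(r{\left(11,-16 \right)},Z{\left(G{\left(2 \right)} \right)} \right)} = 45460 - \left(263 - 16\right) = 45460 - 247 = 45213$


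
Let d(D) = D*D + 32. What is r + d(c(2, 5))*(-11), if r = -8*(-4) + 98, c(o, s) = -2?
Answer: -266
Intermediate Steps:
r = 130 (r = 32 + 98 = 130)
d(D) = 32 + D² (d(D) = D² + 32 = 32 + D²)
r + d(c(2, 5))*(-11) = 130 + (32 + (-2)²)*(-11) = 130 + (32 + 4)*(-11) = 130 + 36*(-11) = 130 - 396 = -266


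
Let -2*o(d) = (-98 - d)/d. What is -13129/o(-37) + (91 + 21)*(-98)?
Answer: 302010/61 ≈ 4951.0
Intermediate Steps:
o(d) = -(-98 - d)/(2*d)
-13129/o(-37) + (91 + 21)*(-98) = -13129*(-74/(98 - 37)) + (91 + 21)*(-98) = -13129/((½)*(-1/37)*61) + 112*(-98) = -13129/(-61/74) - 10976 = -13129*(-74/61) - 10976 = 971546/61 - 10976 = 302010/61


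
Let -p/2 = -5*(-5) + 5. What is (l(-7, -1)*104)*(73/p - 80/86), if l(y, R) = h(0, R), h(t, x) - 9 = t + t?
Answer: -432042/215 ≈ -2009.5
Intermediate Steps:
p = -60 (p = -2*(-5*(-5) + 5) = -2*(25 + 5) = -2*30 = -60)
h(t, x) = 9 + 2*t (h(t, x) = 9 + (t + t) = 9 + 2*t)
l(y, R) = 9 (l(y, R) = 9 + 2*0 = 9 + 0 = 9)
(l(-7, -1)*104)*(73/p - 80/86) = (9*104)*(73/(-60) - 80/86) = 936*(73*(-1/60) - 80*1/86) = 936*(-73/60 - 40/43) = 936*(-5539/2580) = -432042/215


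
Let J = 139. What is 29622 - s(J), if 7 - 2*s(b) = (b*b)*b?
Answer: 1372428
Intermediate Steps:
s(b) = 7/2 - b³/2 (s(b) = 7/2 - b*b*b/2 = 7/2 - b²*b/2 = 7/2 - b³/2)
29622 - s(J) = 29622 - (7/2 - ½*139³) = 29622 - (7/2 - ½*2685619) = 29622 - (7/2 - 2685619/2) = 29622 - 1*(-1342806) = 29622 + 1342806 = 1372428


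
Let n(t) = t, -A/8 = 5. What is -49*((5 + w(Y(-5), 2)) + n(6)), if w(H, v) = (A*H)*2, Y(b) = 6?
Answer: 22981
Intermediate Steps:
A = -40 (A = -8*5 = -40)
w(H, v) = -80*H (w(H, v) = -40*H*2 = -80*H)
-49*((5 + w(Y(-5), 2)) + n(6)) = -49*((5 - 80*6) + 6) = -49*((5 - 480) + 6) = -49*(-475 + 6) = -49*(-469) = 22981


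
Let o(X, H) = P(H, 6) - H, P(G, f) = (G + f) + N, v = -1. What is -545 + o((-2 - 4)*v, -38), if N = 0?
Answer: -539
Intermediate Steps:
P(G, f) = G + f (P(G, f) = (G + f) + 0 = G + f)
o(X, H) = 6 (o(X, H) = (H + 6) - H = (6 + H) - H = 6)
-545 + o((-2 - 4)*v, -38) = -545 + 6 = -539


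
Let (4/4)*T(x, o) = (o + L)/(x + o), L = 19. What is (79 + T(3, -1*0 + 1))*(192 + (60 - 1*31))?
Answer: 18564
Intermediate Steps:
T(x, o) = (19 + o)/(o + x) (T(x, o) = (o + 19)/(x + o) = (19 + o)/(o + x))
(79 + T(3, -1*0 + 1))*(192 + (60 - 1*31)) = (79 + (19 + (-1*0 + 1))/((-1*0 + 1) + 3))*(192 + (60 - 1*31)) = (79 + (19 + (0 + 1))/((0 + 1) + 3))*(192 + (60 - 31)) = (79 + (19 + 1)/(1 + 3))*(192 + 29) = (79 + 20/4)*221 = (79 + (¼)*20)*221 = (79 + 5)*221 = 84*221 = 18564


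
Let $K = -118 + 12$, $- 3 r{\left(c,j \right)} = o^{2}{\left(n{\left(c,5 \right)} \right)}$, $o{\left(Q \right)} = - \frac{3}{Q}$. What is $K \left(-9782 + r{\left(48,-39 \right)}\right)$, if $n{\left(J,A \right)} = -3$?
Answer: $\frac{3110782}{3} \approx 1.0369 \cdot 10^{6}$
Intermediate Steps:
$r{\left(c,j \right)} = - \frac{1}{3}$ ($r{\left(c,j \right)} = - \frac{\left(- \frac{3}{-3}\right)^{2}}{3} = - \frac{\left(\left(-3\right) \left(- \frac{1}{3}\right)\right)^{2}}{3} = - \frac{1^{2}}{3} = \left(- \frac{1}{3}\right) 1 = - \frac{1}{3}$)
$K = -106$
$K \left(-9782 + r{\left(48,-39 \right)}\right) = - 106 \left(-9782 - \frac{1}{3}\right) = \left(-106\right) \left(- \frac{29347}{3}\right) = \frac{3110782}{3}$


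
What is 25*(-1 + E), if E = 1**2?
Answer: 0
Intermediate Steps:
E = 1
25*(-1 + E) = 25*(-1 + 1) = 25*0 = 0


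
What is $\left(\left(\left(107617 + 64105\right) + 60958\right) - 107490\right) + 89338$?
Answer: $214528$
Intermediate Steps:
$\left(\left(\left(107617 + 64105\right) + 60958\right) - 107490\right) + 89338 = \left(\left(171722 + 60958\right) - 107490\right) + 89338 = \left(232680 - 107490\right) + 89338 = 125190 + 89338 = 214528$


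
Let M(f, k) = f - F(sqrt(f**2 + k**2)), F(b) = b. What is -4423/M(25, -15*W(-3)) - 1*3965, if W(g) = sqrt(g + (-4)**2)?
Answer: -459482/117 + 4423*sqrt(142)/585 ≈ -3837.1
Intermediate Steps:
W(g) = sqrt(16 + g) (W(g) = sqrt(g + 16) = sqrt(16 + g))
M(f, k) = f - sqrt(f**2 + k**2)
-4423/M(25, -15*W(-3)) - 1*3965 = -4423/(25 - sqrt(25**2 + (-15*sqrt(16 - 3))**2)) - 1*3965 = -4423/(25 - sqrt(625 + (-15*sqrt(13))**2)) - 3965 = -4423/(25 - sqrt(625 + 2925)) - 3965 = -4423/(25 - sqrt(3550)) - 3965 = -4423/(25 - 5*sqrt(142)) - 3965 = -3965 - 4423/(25 - 5*sqrt(142))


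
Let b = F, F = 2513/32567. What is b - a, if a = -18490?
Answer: 602166343/32567 ≈ 18490.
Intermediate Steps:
F = 2513/32567 (F = 2513*(1/32567) = 2513/32567 ≈ 0.077164)
b = 2513/32567 ≈ 0.077164
b - a = 2513/32567 - 1*(-18490) = 2513/32567 + 18490 = 602166343/32567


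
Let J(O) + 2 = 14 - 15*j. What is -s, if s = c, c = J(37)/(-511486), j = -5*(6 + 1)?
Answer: 537/511486 ≈ 0.0010499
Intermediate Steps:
j = -35 (j = -5*7 = -35)
J(O) = 537 (J(O) = -2 + (14 - 15*(-35)) = -2 + (14 + 525) = -2 + 539 = 537)
c = -537/511486 (c = 537/(-511486) = 537*(-1/511486) = -537/511486 ≈ -0.0010499)
s = -537/511486 ≈ -0.0010499
-s = -1*(-537/511486) = 537/511486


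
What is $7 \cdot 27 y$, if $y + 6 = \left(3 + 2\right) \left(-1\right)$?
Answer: $-2079$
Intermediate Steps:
$y = -11$ ($y = -6 + \left(3 + 2\right) \left(-1\right) = -6 + 5 \left(-1\right) = -6 - 5 = -11$)
$7 \cdot 27 y = 7 \cdot 27 \left(-11\right) = 189 \left(-11\right) = -2079$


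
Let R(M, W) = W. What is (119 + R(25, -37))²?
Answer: 6724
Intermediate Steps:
(119 + R(25, -37))² = (119 - 37)² = 82² = 6724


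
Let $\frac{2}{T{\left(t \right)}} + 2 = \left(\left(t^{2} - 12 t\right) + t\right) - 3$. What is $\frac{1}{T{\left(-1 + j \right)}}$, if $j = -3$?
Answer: $\frac{55}{2} \approx 27.5$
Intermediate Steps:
$T{\left(t \right)} = \frac{2}{-5 + t^{2} - 11 t}$ ($T{\left(t \right)} = \frac{2}{-2 - \left(3 - t^{2} + 11 t\right)} = \frac{2}{-5 + t^{2} - 11 t}$)
$\frac{1}{T{\left(-1 + j \right)}} = \frac{1}{2 \frac{1}{-5 + \left(-1 - 3\right)^{2} - 11 \left(-1 - 3\right)}} = \frac{1}{2 \frac{1}{-5 + \left(-4\right)^{2} - -44}} = \frac{1}{2 \frac{1}{-5 + 16 + 44}} = \frac{1}{2 \cdot \frac{1}{55}} = \frac{1}{\frac{2}{55}} = \frac{55}{2}$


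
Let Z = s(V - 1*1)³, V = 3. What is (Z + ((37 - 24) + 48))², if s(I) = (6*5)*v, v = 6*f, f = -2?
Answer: 2176776643971721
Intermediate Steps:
v = -12 (v = 6*(-2) = -12)
s(I) = -360 (s(I) = (6*5)*(-12) = 30*(-12) = -360)
Z = -46656000 (Z = (-360)³ = -46656000)
(Z + ((37 - 24) + 48))² = (-46656000 + ((37 - 24) + 48))² = (-46656000 + (13 + 48))² = (-46656000 + 61)² = (-46655939)² = 2176776643971721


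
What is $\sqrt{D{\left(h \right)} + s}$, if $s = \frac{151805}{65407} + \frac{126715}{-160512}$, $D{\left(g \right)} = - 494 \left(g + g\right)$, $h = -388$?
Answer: $\frac{\sqrt{165049385638612060805439}}{656163024} \approx 619.15$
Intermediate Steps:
$D{\left(g \right)} = - 988 g$ ($D{\left(g \right)} = - 494 \cdot 2 g = - 988 g$)
$s = \frac{16078476155}{10498608384}$ ($s = 151805 \cdot \frac{1}{65407} + 126715 \left(- \frac{1}{160512}\right) = \frac{151805}{65407} - \frac{126715}{160512} = \frac{16078476155}{10498608384} \approx 1.5315$)
$\sqrt{D{\left(h \right)} + s} = \sqrt{\left(-988\right) \left(-388\right) + \frac{16078476155}{10498608384}} = \sqrt{383344 + \frac{16078476155}{10498608384}} = \sqrt{\frac{4024594610832251}{10498608384}} = \frac{\sqrt{165049385638612060805439}}{656163024}$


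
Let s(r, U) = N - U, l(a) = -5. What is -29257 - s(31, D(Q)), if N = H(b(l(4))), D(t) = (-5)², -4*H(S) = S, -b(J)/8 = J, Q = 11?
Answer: -29222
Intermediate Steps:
b(J) = -8*J
H(S) = -S/4
D(t) = 25
N = -10 (N = -(-2)*(-5) = -¼*40 = -10)
s(r, U) = -10 - U
-29257 - s(31, D(Q)) = -29257 - (-10 - 1*25) = -29257 - (-10 - 25) = -29257 - 1*(-35) = -29257 + 35 = -29222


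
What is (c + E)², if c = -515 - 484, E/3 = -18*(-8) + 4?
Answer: 308025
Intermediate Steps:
E = 444 (E = 3*(-18*(-8) + 4) = 3*(144 + 4) = 3*148 = 444)
c = -999
(c + E)² = (-999 + 444)² = (-555)² = 308025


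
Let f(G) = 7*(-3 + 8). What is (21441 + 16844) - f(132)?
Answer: 38250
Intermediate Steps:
f(G) = 35 (f(G) = 7*5 = 35)
(21441 + 16844) - f(132) = (21441 + 16844) - 1*35 = 38285 - 35 = 38250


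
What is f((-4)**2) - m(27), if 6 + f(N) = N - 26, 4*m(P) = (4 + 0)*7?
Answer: -23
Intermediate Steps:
m(P) = 7 (m(P) = ((4 + 0)*7)/4 = (4*7)/4 = (1/4)*28 = 7)
f(N) = -32 + N (f(N) = -6 + (N - 26) = -6 + (-26 + N) = -32 + N)
f((-4)**2) - m(27) = (-32 + (-4)**2) - 1*7 = (-32 + 16) - 7 = -16 - 7 = -23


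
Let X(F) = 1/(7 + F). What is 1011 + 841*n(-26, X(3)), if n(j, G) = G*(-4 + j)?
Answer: -1512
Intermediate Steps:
1011 + 841*n(-26, X(3)) = 1011 + 841*((-4 - 26)/(7 + 3)) = 1011 + 841*(-30/10) = 1011 + 841*((⅒)*(-30)) = 1011 + 841*(-3) = 1011 - 2523 = -1512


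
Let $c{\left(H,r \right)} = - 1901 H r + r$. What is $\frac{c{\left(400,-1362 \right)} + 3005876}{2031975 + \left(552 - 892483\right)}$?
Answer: $\frac{519334657}{570022} \approx 911.08$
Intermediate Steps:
$c{\left(H,r \right)} = r - 1901 H r$ ($c{\left(H,r \right)} = - 1901 H r + r = r - 1901 H r$)
$\frac{c{\left(400,-1362 \right)} + 3005876}{2031975 + \left(552 - 892483\right)} = \frac{- 1362 \left(1 - 760400\right) + 3005876}{2031975 + \left(552 - 892483\right)} = \frac{\left(-1362\right) \left(-760399\right) + 3005876}{2031975 - 891931} = \frac{1035663438 + 3005876}{1140044} = 1038669314 \cdot \frac{1}{1140044} = \frac{519334657}{570022}$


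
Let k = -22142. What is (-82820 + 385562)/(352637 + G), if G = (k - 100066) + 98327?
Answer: 151371/164378 ≈ 0.92087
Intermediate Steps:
G = -23881 (G = (-22142 - 100066) + 98327 = -122208 + 98327 = -23881)
(-82820 + 385562)/(352637 + G) = (-82820 + 385562)/(352637 - 23881) = 302742/328756 = 302742*(1/328756) = 151371/164378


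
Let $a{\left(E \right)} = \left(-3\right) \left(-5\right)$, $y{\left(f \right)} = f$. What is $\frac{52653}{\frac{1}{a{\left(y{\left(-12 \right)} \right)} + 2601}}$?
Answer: $137740248$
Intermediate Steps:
$a{\left(E \right)} = 15$
$\frac{52653}{\frac{1}{a{\left(y{\left(-12 \right)} \right)} + 2601}} = \frac{52653}{\frac{1}{15 + 2601}} = \frac{52653}{\frac{1}{2616}} = 52653 \frac{1}{\frac{1}{2616}} = 52653 \cdot 2616 = 137740248$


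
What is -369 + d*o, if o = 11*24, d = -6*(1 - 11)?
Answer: 15471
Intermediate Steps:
d = 60 (d = -6*(-10) = 60)
o = 264
-369 + d*o = -369 + 60*264 = -369 + 15840 = 15471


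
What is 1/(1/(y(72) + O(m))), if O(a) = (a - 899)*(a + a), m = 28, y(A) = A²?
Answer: -43592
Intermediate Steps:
O(a) = 2*a*(-899 + a) (O(a) = (-899 + a)*(2*a) = 2*a*(-899 + a))
1/(1/(y(72) + O(m))) = 1/(1/(72² + 2*28*(-899 + 28))) = 1/(1/(5184 + 2*28*(-871))) = 1/(1/(5184 - 48776)) = 1/(1/(-43592)) = 1/(-1/43592) = -43592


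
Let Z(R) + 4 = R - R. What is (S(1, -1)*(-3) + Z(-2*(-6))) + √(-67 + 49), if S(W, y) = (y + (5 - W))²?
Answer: -31 + 3*I*√2 ≈ -31.0 + 4.2426*I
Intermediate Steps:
S(W, y) = (5 + y - W)²
Z(R) = -4 (Z(R) = -4 + (R - R) = -4 + 0 = -4)
(S(1, -1)*(-3) + Z(-2*(-6))) + √(-67 + 49) = ((5 - 1 - 1*1)²*(-3) - 4) + √(-67 + 49) = ((5 - 1 - 1)²*(-3) - 4) + √(-18) = (3²*(-3) - 4) + 3*I*√2 = (9*(-3) - 4) + 3*I*√2 = (-27 - 4) + 3*I*√2 = -31 + 3*I*√2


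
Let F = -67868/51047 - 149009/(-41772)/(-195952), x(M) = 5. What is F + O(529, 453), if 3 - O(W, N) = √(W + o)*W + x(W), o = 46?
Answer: -1391198745278551/417835363570368 - 2645*√23 ≈ -12688.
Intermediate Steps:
O(W, N) = -2 - W*√(46 + W) (O(W, N) = 3 - (√(W + 46)*W + 5) = 3 - (√(46 + W)*W + 5) = 3 - (W*√(46 + W) + 5) = 3 - (5 + W*√(46 + W)) = 3 + (-5 - W*√(46 + W)) = -2 - W*√(46 + W))
F = -555528018137815/417835363570368 (F = -67868*1/51047 - 149009*(-1/41772)*(-1/195952) = -67868/51047 + (149009/41772)*(-1/195952) = -67868/51047 - 149009/8185306944 = -555528018137815/417835363570368 ≈ -1.3295)
F + O(529, 453) = -555528018137815/417835363570368 + (-2 - 1*529*√(46 + 529)) = -555528018137815/417835363570368 + (-2 - 1*529*√575) = -555528018137815/417835363570368 + (-2 - 1*529*5*√23) = -555528018137815/417835363570368 + (-2 - 2645*√23) = -1391198745278551/417835363570368 - 2645*√23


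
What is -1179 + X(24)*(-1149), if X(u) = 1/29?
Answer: -35340/29 ≈ -1218.6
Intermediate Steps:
X(u) = 1/29
-1179 + X(24)*(-1149) = -1179 + (1/29)*(-1149) = -1179 - 1149/29 = -35340/29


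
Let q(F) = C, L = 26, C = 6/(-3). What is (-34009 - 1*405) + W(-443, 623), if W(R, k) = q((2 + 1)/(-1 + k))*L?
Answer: -34466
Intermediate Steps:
C = -2 (C = 6*(-1/3) = -2)
q(F) = -2
W(R, k) = -52 (W(R, k) = -2*26 = -52)
(-34009 - 1*405) + W(-443, 623) = (-34009 - 1*405) - 52 = (-34009 - 405) - 52 = -34414 - 52 = -34466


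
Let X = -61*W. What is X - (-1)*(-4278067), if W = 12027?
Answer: -5011714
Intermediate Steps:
X = -733647 (X = -61*12027 = -733647)
X - (-1)*(-4278067) = -733647 - (-1)*(-4278067) = -733647 - 1*4278067 = -733647 - 4278067 = -5011714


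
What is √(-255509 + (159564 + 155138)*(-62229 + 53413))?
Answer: I*√2774668341 ≈ 52675.0*I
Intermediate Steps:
√(-255509 + (159564 + 155138)*(-62229 + 53413)) = √(-255509 + 314702*(-8816)) = √(-255509 - 2774412832) = √(-2774668341) = I*√2774668341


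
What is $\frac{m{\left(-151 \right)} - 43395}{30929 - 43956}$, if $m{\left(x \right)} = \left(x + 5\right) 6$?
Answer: $\frac{44271}{13027} \approx 3.3984$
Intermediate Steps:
$m{\left(x \right)} = 30 + 6 x$ ($m{\left(x \right)} = \left(5 + x\right) 6 = 30 + 6 x$)
$\frac{m{\left(-151 \right)} - 43395}{30929 - 43956} = \frac{\left(30 + 6 \left(-151\right)\right) - 43395}{30929 - 43956} = \frac{\left(30 - 906\right) - 43395}{-13027} = \left(-876 - 43395\right) \left(- \frac{1}{13027}\right) = \left(-44271\right) \left(- \frac{1}{13027}\right) = \frac{44271}{13027}$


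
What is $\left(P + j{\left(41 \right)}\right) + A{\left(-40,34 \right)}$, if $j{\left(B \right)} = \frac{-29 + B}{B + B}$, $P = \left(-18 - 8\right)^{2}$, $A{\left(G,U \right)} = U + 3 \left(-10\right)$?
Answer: $\frac{27886}{41} \approx 680.15$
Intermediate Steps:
$A{\left(G,U \right)} = -30 + U$ ($A{\left(G,U \right)} = U - 30 = -30 + U$)
$P = 676$ ($P = \left(-26\right)^{2} = 676$)
$j{\left(B \right)} = \frac{-29 + B}{2 B}$
$\left(P + j{\left(41 \right)}\right) + A{\left(-40,34 \right)} = \left(676 + \frac{-29 + 41}{2 \cdot 41}\right) + \left(-30 + 34\right) = \left(676 + \frac{1}{2} \cdot \frac{1}{41} \cdot 12\right) + 4 = \left(676 + \frac{6}{41}\right) + 4 = \frac{27722}{41} + 4 = \frac{27886}{41}$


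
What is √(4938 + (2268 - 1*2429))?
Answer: √4777 ≈ 69.116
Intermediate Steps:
√(4938 + (2268 - 1*2429)) = √(4938 + (2268 - 2429)) = √(4938 - 161) = √4777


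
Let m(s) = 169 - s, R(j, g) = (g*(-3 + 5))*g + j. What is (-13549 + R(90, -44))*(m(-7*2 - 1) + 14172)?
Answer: -137630972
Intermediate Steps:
R(j, g) = j + 2*g² (R(j, g) = (g*2)*g + j = (2*g)*g + j = 2*g² + j = j + 2*g²)
(-13549 + R(90, -44))*(m(-7*2 - 1) + 14172) = (-13549 + (90 + 2*(-44)²))*((169 - (-7*2 - 1)) + 14172) = (-13549 + (90 + 2*1936))*((169 - (-14 - 1)) + 14172) = (-13549 + (90 + 3872))*((169 - 1*(-15)) + 14172) = (-13549 + 3962)*((169 + 15) + 14172) = -9587*(184 + 14172) = -9587*14356 = -137630972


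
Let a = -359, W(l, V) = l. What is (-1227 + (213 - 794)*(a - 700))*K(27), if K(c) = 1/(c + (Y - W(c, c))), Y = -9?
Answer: -68228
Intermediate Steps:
K(c) = -⅑ (K(c) = 1/(c + (-9 - c)) = 1/(-9) = -⅑)
(-1227 + (213 - 794)*(a - 700))*K(27) = (-1227 + (213 - 794)*(-359 - 700))*(-⅑) = (-1227 - 581*(-1059))*(-⅑) = (-1227 + 615279)*(-⅑) = 614052*(-⅑) = -68228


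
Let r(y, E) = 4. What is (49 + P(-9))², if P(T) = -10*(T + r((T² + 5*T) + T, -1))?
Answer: 9801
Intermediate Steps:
P(T) = -40 - 10*T (P(T) = -10*(T + 4) = -10*(4 + T) = -40 - 10*T)
(49 + P(-9))² = (49 + (-40 - 10*(-9)))² = (49 + (-40 + 90))² = (49 + 50)² = 99² = 9801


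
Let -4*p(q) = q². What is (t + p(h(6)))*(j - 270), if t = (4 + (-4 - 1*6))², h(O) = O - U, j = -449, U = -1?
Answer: -68305/4 ≈ -17076.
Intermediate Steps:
h(O) = 1 + O (h(O) = O - 1*(-1) = O + 1 = 1 + O)
p(q) = -q²/4
t = 36 (t = (4 + (-4 - 6))² = (4 - 10)² = (-6)² = 36)
(t + p(h(6)))*(j - 270) = (36 - (1 + 6)²/4)*(-449 - 270) = (36 - ¼*7²)*(-719) = (36 - ¼*49)*(-719) = (36 - 49/4)*(-719) = (95/4)*(-719) = -68305/4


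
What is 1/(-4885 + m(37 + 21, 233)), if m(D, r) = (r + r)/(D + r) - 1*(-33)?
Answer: -291/1411466 ≈ -0.00020617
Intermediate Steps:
m(D, r) = 33 + 2*r/(D + r) (m(D, r) = (2*r)/(D + r) + 33 = 2*r/(D + r) + 33 = 33 + 2*r/(D + r))
1/(-4885 + m(37 + 21, 233)) = 1/(-4885 + (33*(37 + 21) + 35*233)/((37 + 21) + 233)) = 1/(-4885 + (33*58 + 8155)/(58 + 233)) = 1/(-4885 + (1914 + 8155)/291) = 1/(-4885 + (1/291)*10069) = 1/(-4885 + 10069/291) = 1/(-1411466/291) = -291/1411466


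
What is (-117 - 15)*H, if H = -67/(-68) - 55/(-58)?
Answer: -125829/493 ≈ -255.23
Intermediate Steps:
H = 3813/1972 (H = -67*(-1/68) - 55*(-1/58) = 67/68 + 55/58 = 3813/1972 ≈ 1.9336)
(-117 - 15)*H = (-117 - 15)*(3813/1972) = -132*3813/1972 = -125829/493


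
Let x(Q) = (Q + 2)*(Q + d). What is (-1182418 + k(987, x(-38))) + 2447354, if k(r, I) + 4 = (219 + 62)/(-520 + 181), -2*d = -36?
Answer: 428811667/339 ≈ 1.2649e+6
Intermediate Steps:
d = 18 (d = -1/2*(-36) = 18)
x(Q) = (2 + Q)*(18 + Q) (x(Q) = (Q + 2)*(Q + 18) = (2 + Q)*(18 + Q))
k(r, I) = -1637/339 (k(r, I) = -4 + (219 + 62)/(-520 + 181) = -4 + 281/(-339) = -4 + 281*(-1/339) = -4 - 281/339 = -1637/339)
(-1182418 + k(987, x(-38))) + 2447354 = (-1182418 - 1637/339) + 2447354 = -400841339/339 + 2447354 = 428811667/339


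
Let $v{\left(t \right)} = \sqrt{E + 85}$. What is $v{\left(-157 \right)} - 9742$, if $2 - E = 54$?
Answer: $-9742 + \sqrt{33} \approx -9736.3$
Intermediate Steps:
$E = -52$ ($E = 2 - 54 = -52$)
$v{\left(t \right)} = \sqrt{33}$ ($v{\left(t \right)} = \sqrt{-52 + 85} = \sqrt{33}$)
$v{\left(-157 \right)} - 9742 = \sqrt{33} - 9742 = -9742 + \sqrt{33}$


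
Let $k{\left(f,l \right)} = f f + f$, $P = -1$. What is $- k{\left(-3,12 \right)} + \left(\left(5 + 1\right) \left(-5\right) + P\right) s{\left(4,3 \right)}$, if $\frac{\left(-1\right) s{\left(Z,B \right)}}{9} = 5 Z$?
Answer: $5574$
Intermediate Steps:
$s{\left(Z,B \right)} = - 45 Z$ ($s{\left(Z,B \right)} = - 9 \cdot 5 Z = - 45 Z$)
$k{\left(f,l \right)} = f + f^{2}$ ($k{\left(f,l \right)} = f^{2} + f = f + f^{2}$)
$- k{\left(-3,12 \right)} + \left(\left(5 + 1\right) \left(-5\right) + P\right) s{\left(4,3 \right)} = - \left(-3\right) \left(1 - 3\right) + \left(\left(5 + 1\right) \left(-5\right) - 1\right) \left(\left(-45\right) 4\right) = - \left(-3\right) \left(-2\right) + \left(6 \left(-5\right) - 1\right) \left(-180\right) = \left(-1\right) 6 + \left(-30 - 1\right) \left(-180\right) = -6 - -5580 = -6 + 5580 = 5574$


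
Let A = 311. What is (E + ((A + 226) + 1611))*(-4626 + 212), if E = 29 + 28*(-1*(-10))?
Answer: -10845198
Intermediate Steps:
E = 309 (E = 29 + 28*10 = 29 + 280 = 309)
(E + ((A + 226) + 1611))*(-4626 + 212) = (309 + ((311 + 226) + 1611))*(-4626 + 212) = (309 + (537 + 1611))*(-4414) = (309 + 2148)*(-4414) = 2457*(-4414) = -10845198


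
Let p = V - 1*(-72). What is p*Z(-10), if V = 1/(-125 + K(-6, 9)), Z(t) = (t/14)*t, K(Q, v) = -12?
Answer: 70450/137 ≈ 514.23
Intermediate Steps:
Z(t) = t**2/14 (Z(t) = (t*(1/14))*t = (t/14)*t = t**2/14)
V = -1/137 (V = 1/(-125 - 12) = 1/(-137) = -1/137 ≈ -0.0072993)
p = 9863/137 (p = -1/137 - 1*(-72) = -1/137 + 72 = 9863/137 ≈ 71.993)
p*Z(-10) = 9863*((1/14)*(-10)**2)/137 = 9863*((1/14)*100)/137 = (9863/137)*(50/7) = 70450/137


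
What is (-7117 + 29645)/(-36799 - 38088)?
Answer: -22528/74887 ≈ -0.30083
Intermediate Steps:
(-7117 + 29645)/(-36799 - 38088) = 22528/(-74887) = 22528*(-1/74887) = -22528/74887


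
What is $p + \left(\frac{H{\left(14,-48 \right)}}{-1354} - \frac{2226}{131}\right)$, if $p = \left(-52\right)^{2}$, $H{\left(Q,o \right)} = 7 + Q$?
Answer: $\frac{476602541}{177374} \approx 2687.0$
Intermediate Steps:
$p = 2704$
$p + \left(\frac{H{\left(14,-48 \right)}}{-1354} - \frac{2226}{131}\right) = 2704 - \left(\frac{2226}{131} - \frac{7 + 14}{-1354}\right) = 2704 + \left(21 \left(- \frac{1}{1354}\right) - \frac{2226}{131}\right) = 2704 - \frac{3016755}{177374} = \frac{476602541}{177374}$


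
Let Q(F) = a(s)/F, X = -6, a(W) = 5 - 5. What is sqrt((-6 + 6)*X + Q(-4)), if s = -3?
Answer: 0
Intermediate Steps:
a(W) = 0
Q(F) = 0 (Q(F) = 0/F = 0)
sqrt((-6 + 6)*X + Q(-4)) = sqrt((-6 + 6)*(-6) + 0) = sqrt(0*(-6) + 0) = sqrt(0 + 0) = sqrt(0) = 0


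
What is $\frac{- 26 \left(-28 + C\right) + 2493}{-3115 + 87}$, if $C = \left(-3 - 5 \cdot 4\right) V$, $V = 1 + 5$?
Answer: $- \frac{6809}{3028} \approx -2.2487$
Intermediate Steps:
$V = 6$
$C = -138$ ($C = \left(-3 - 5 \cdot 4\right) 6 = \left(-3 - 20\right) 6 = \left(-23\right) 6 = -138$)
$\frac{- 26 \left(-28 + C\right) + 2493}{-3115 + 87} = \frac{- 26 \left(-28 - 138\right) + 2493}{-3115 + 87} = \frac{\left(-26\right) \left(-166\right) + 2493}{-3028} = \left(4316 + 2493\right) \left(- \frac{1}{3028}\right) = 6809 \left(- \frac{1}{3028}\right) = - \frac{6809}{3028}$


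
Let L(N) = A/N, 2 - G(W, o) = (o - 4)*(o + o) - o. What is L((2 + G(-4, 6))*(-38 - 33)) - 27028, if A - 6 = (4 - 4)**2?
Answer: -13432913/497 ≈ -27028.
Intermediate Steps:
G(W, o) = 2 + o - 2*o*(-4 + o) (G(W, o) = 2 - ((o - 4)*(o + o) - o) = 2 - ((-4 + o)*(2*o) - o) = 2 - (2*o*(-4 + o) - o) = 2 - (-o + 2*o*(-4 + o)) = 2 + (o - 2*o*(-4 + o)) = 2 + o - 2*o*(-4 + o))
A = 6 (A = 6 + (4 - 4)**2 = 6 + 0**2 = 6 + 0 = 6)
L(N) = 6/N
L((2 + G(-4, 6))*(-38 - 33)) - 27028 = 6/(((2 + (2 - 2*6**2 + 9*6))*(-38 - 33))) - 27028 = 6/(((2 + (2 - 2*36 + 54))*(-71))) - 27028 = 6/(((2 + (2 - 72 + 54))*(-71))) - 27028 = 6/(((2 - 16)*(-71))) - 27028 = 6/((-14*(-71))) - 27028 = 6/994 - 27028 = 6*(1/994) - 27028 = 3/497 - 27028 = -13432913/497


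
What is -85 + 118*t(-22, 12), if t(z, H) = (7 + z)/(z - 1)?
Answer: -185/23 ≈ -8.0435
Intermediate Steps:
t(z, H) = (7 + z)/(-1 + z)
-85 + 118*t(-22, 12) = -85 + 118*((7 - 22)/(-1 - 22)) = -85 + 118*(-15/(-23)) = -85 + 118*(-1/23*(-15)) = -85 + 118*(15/23) = -85 + 1770/23 = -185/23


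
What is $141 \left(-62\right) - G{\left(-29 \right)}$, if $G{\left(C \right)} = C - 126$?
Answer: $-8587$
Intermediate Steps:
$G{\left(C \right)} = -126 + C$
$141 \left(-62\right) - G{\left(-29 \right)} = 141 \left(-62\right) - \left(-126 - 29\right) = -8742 - -155 = -8742 + 155 = -8587$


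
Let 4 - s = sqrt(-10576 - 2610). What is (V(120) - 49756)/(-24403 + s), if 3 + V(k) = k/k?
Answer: 1214045442/595324387 - 49758*I*sqrt(13186)/595324387 ≈ 2.0393 - 0.0095977*I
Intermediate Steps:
V(k) = -2 (V(k) = -3 + k/k = -3 + 1 = -2)
s = 4 - I*sqrt(13186) (s = 4 - sqrt(-10576 - 2610) = 4 - sqrt(-13186) = 4 - I*sqrt(13186) ≈ 4.0 - 114.83*I)
(V(120) - 49756)/(-24403 + s) = (-2 - 49756)/(-24403 + (4 - I*sqrt(13186))) = -49758/(-24399 - I*sqrt(13186))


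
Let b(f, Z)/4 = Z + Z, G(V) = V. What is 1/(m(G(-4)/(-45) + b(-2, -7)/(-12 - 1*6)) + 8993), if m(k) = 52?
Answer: 1/9045 ≈ 0.00011056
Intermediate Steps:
b(f, Z) = 8*Z (b(f, Z) = 4*(Z + Z) = 4*(2*Z) = 8*Z)
1/(m(G(-4)/(-45) + b(-2, -7)/(-12 - 1*6)) + 8993) = 1/(52 + 8993) = 1/9045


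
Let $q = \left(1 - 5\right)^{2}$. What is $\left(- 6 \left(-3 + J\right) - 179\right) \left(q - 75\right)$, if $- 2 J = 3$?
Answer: $8968$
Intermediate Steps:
$J = - \frac{3}{2}$ ($J = \left(- \frac{1}{2}\right) 3 = - \frac{3}{2} \approx -1.5$)
$q = 16$ ($q = \left(-4\right)^{2} = 16$)
$\left(- 6 \left(-3 + J\right) - 179\right) \left(q - 75\right) = \left(- 6 \left(-3 - \frac{3}{2}\right) - 179\right) \left(16 - 75\right) = \left(\left(-6\right) \left(- \frac{9}{2}\right) - 179\right) \left(-59\right) = \left(27 - 179\right) \left(-59\right) = \left(-152\right) \left(-59\right) = 8968$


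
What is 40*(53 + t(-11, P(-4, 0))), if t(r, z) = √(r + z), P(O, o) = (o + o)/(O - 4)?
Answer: 2120 + 40*I*√11 ≈ 2120.0 + 132.67*I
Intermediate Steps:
P(O, o) = 2*o/(-4 + O) (P(O, o) = (2*o)/(-4 + O) = 2*o/(-4 + O))
40*(53 + t(-11, P(-4, 0))) = 40*(53 + √(-11 + 2*0/(-4 - 4))) = 40*(53 + √(-11 + 2*0/(-8))) = 40*(53 + √(-11 + 2*0*(-⅛))) = 40*(53 + √(-11 + 0)) = 40*(53 + √(-11)) = 40*(53 + I*√11) = 2120 + 40*I*√11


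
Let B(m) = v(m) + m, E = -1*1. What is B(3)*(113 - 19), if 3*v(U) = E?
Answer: 752/3 ≈ 250.67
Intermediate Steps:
E = -1
v(U) = -⅓ (v(U) = (⅓)*(-1) = -⅓)
B(m) = -⅓ + m
B(3)*(113 - 19) = (-⅓ + 3)*(113 - 19) = (8/3)*94 = 752/3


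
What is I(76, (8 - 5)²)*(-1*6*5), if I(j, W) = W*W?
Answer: -2430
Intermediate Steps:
I(j, W) = W²
I(76, (8 - 5)²)*(-1*6*5) = ((8 - 5)²)²*(-1*6*5) = (3²)²*(-6*5) = 9²*(-30) = 81*(-30) = -2430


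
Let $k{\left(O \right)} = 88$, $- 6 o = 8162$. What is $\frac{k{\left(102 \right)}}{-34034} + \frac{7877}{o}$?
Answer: $- \frac{5224783}{901901} \approx -5.7931$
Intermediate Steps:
$o = - \frac{4081}{3}$ ($o = \left(- \frac{1}{6}\right) 8162 = - \frac{4081}{3} \approx -1360.3$)
$\frac{k{\left(102 \right)}}{-34034} + \frac{7877}{o} = \frac{88}{-34034} + \frac{7877}{- \frac{4081}{3}} = 88 \left(- \frac{1}{34034}\right) + 7877 \left(- \frac{3}{4081}\right) = - \frac{4}{1547} - \frac{23631}{4081} = - \frac{5224783}{901901}$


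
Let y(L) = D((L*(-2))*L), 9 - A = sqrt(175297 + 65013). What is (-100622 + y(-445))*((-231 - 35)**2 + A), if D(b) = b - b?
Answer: -7120515830 + 100622*sqrt(240310) ≈ -7.0712e+9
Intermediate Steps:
A = 9 - sqrt(240310) (A = 9 - sqrt(175297 + 65013) = 9 - sqrt(240310) ≈ -481.21)
D(b) = 0
y(L) = 0
(-100622 + y(-445))*((-231 - 35)**2 + A) = (-100622 + 0)*((-231 - 35)**2 + (9 - sqrt(240310))) = -100622*((-266)**2 + (9 - sqrt(240310))) = -100622*(70756 + (9 - sqrt(240310))) = -100622*(70765 - sqrt(240310)) = -7120515830 + 100622*sqrt(240310)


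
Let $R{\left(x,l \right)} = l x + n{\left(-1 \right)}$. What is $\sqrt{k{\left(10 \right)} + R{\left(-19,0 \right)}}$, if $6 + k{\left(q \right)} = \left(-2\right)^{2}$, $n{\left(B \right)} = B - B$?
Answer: $i \sqrt{2} \approx 1.4142 i$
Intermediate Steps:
$n{\left(B \right)} = 0$
$k{\left(q \right)} = -2$ ($k{\left(q \right)} = -6 + \left(-2\right)^{2} = -6 + 4 = -2$)
$R{\left(x,l \right)} = l x$ ($R{\left(x,l \right)} = l x + 0 = l x$)
$\sqrt{k{\left(10 \right)} + R{\left(-19,0 \right)}} = \sqrt{-2 + 0 \left(-19\right)} = \sqrt{-2 + 0} = \sqrt{-2} = i \sqrt{2}$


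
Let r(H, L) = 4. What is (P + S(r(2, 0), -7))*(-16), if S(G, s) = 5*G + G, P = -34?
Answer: 160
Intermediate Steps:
S(G, s) = 6*G
(P + S(r(2, 0), -7))*(-16) = (-34 + 6*4)*(-16) = (-34 + 24)*(-16) = -10*(-16) = 160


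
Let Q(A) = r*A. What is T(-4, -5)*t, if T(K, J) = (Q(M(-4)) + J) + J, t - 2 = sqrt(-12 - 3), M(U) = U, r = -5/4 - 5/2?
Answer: 10 + 5*I*sqrt(15) ≈ 10.0 + 19.365*I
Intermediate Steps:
r = -15/4 (r = -5*1/4 - 5*1/2 = -5/4 - 5/2 = -15/4 ≈ -3.7500)
t = 2 + I*sqrt(15) (t = 2 + sqrt(-12 - 3) = 2 + sqrt(-15) = 2 + I*sqrt(15) ≈ 2.0 + 3.873*I)
Q(A) = -15*A/4
T(K, J) = 15 + 2*J (T(K, J) = (-15/4*(-4) + J) + J = (15 + J) + J = 15 + 2*J)
T(-4, -5)*t = (15 + 2*(-5))*(2 + I*sqrt(15)) = (15 - 10)*(2 + I*sqrt(15)) = 5*(2 + I*sqrt(15)) = 10 + 5*I*sqrt(15)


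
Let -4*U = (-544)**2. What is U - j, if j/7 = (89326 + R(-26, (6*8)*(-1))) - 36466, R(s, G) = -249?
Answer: -442261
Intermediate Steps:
j = 368277 (j = 7*((89326 - 249) - 36466) = 7*(89077 - 36466) = 7*52611 = 368277)
U = -73984 (U = -1/4*(-544)**2 = -1/4*295936 = -73984)
U - j = -73984 - 1*368277 = -73984 - 368277 = -442261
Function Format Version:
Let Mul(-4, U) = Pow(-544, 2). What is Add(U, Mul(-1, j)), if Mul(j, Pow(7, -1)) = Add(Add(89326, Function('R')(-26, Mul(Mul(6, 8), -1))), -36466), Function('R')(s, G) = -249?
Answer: -442261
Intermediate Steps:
j = 368277 (j = Mul(7, Add(Add(89326, -249), -36466)) = Mul(7, Add(89077, -36466)) = Mul(7, 52611) = 368277)
U = -73984 (U = Mul(Rational(-1, 4), Pow(-544, 2)) = Mul(Rational(-1, 4), 295936) = -73984)
Add(U, Mul(-1, j)) = Add(-73984, Mul(-1, 368277)) = Add(-73984, -368277) = -442261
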